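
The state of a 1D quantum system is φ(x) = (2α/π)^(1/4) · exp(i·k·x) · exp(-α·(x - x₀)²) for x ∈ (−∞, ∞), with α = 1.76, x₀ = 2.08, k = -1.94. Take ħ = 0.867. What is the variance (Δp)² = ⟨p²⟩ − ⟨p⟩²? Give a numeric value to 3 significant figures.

1.32

Compute ⟨p⟩ and ⟨p²⟩ separately; (Δp)² = ⟨p²⟩ − ⟨p⟩².
Gaussian moments (u = x − x₀): ∫u^(2j)·e^(−2αu²) du = (2j−1)!!/(4α)^j · √(π/(2α)), odd powers integrate to 0; here √(π/(2α)) = 0.94472. Derivatives: φ′ = (ik − 2αu)·φ, φ″ = ((ik − 2αu)² − 2α)·φ; the odd-in-u pieces drop out.
⟨p⟩ = -1.6820 and ⟨p²⟩ = 4.1520.
(Δp)² = 4.1520 − (-1.6820)² = 1.3230.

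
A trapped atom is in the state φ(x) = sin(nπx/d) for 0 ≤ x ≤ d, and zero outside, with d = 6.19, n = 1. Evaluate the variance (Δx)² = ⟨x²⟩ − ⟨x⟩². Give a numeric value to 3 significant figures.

Compute ⟨x⟩ and ⟨x²⟩ separately, then (Δx)² = ⟨x²⟩ − ⟨x⟩².
With sin²θ = (1 − cos2θ)/2 on 0 ≤ x ≤ d: ∫sin²(nπx/d) dx = d/2, ∫x·sin²(nπx/d) dx = d²/4, ∫x²·sin²(nπx/d) dx = d³·(1/6 − 1/(4n²π²)); higher powers xᵏ the same way, integrating xᵏ·cos(2nπx/d) by parts.
Normalization: ∫|φ|² dx = 3.0950.
⟨x⟩ = 3.0950 and ⟨x²⟩ = 10.831.
(Δx)² = 10.831 − (3.0950)² = 1.2519.

1.25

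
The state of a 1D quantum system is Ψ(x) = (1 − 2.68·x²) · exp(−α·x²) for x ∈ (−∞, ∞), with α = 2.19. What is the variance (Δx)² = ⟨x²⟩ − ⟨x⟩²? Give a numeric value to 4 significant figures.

0.09699

Compute ⟨x⟩ and ⟨x²⟩ separately, then (Δx)² = ⟨x²⟩ − ⟨x⟩².
Expand each integrand as polynomial × e^(−2αx²) and use ∫x^(2j)·e^(−2αx²) dx = (2j−1)!!/(4α)^j · √(π/(2α)), odd powers → 0; here √(π/(2α)) = 0.84691.
Normalization: ∫|Ψ|² dx = 0.56651.
⟨x⟩ = 0.0000 and ⟨x²⟩ = 0.096990.
(Δx)² = 0.096990 − (0.0000)² = 0.096990.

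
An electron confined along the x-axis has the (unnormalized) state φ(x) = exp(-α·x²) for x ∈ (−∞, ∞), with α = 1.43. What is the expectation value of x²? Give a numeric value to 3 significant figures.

⟨x²⟩ = ∫ x²·|φ|² dx / ∫|φ|² dx (integrals over the domain).
Gaussian moments: ∫x^(2j)·e^(−2αx²) dx = (2j−1)!!/(4α)^j · √(π/(2α)), odd powers integrate to 0; here √(π/(2α)) = 1.0481.
State is unnormalized: ∫|φ|² dx = 1.0481, and ∫φ*·x²·φ dx = 0.18323, so ⟨x²⟩ = 0.18323 / 1.0481.
⟨x²⟩ = 0.17483.

0.175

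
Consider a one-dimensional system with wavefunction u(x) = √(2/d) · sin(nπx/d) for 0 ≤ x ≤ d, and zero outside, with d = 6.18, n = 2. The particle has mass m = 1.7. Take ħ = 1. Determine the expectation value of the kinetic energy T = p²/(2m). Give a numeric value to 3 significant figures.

0.304

T = −(ħ²/2m) d²/dx², so ⟨T⟩ = −(ħ²/2m) ∫ u*·u'' dx; with m = 1.7.
d/dx sin(nπx/d) = (nπ/d)·cos(nπx/d) and d²/dx² sin(nπx/d) = −(nπ/d)²·sin(nπx/d); on 0 ≤ x ≤ d, ∫sin²(nπx/d) dx = d/2 and ∫sin(nπx/d)·cos(nπx/d) dx = 0.
⟨T⟩ = 0.30402.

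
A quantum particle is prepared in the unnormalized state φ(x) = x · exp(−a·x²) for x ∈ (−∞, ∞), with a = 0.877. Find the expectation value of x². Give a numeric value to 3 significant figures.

⟨x²⟩ = ∫ x²·|φ|² dx / ∫|φ|² dx (integrals over the domain).
Expand each integrand as polynomial × e^(−2ax²) and use ∫x^(2j)·e^(−2ax²) dx = (2j−1)!!/(4a)^j · √(π/(2a)), odd powers → 0; here √(π/(2a)) = 1.3383.
State is unnormalized: ∫|φ|² dx = 0.38151, and ∫φ*·x²·φ dx = 0.32626, so ⟨x²⟩ = 0.32626 / 0.38151.
⟨x²⟩ = 0.85519.

0.855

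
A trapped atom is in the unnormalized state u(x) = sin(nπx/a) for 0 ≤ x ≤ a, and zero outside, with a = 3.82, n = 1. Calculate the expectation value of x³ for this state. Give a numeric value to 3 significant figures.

9.70

⟨x³⟩ = ∫ x³·|u|² dx / ∫|u|² dx (integrals over the domain).
With sin²θ = (1 − cos2θ)/2 on 0 ≤ x ≤ a: ∫sin²(nπx/a) dx = a/2, ∫x·sin²(nπx/a) dx = a²/4, ∫x²·sin²(nπx/a) dx = a³·(1/6 − 1/(4n²π²)); higher powers xᵏ the same way, integrating xᵏ·cos(2nπx/a) by parts.
State is unnormalized: ∫|u|² dx = 1.9100, and ∫u*·x³·u dx = 18.527, so ⟨x³⟩ = 18.527 / 1.9100.
⟨x³⟩ = 9.6998.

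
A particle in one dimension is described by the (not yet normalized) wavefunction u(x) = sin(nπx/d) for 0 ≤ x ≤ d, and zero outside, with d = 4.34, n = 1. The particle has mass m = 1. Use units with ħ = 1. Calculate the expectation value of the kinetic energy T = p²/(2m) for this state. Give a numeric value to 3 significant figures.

T = −(ħ²/2m) d²/dx², so ⟨T⟩ = −(ħ²/2m) ∫ u*·u'' dx / ∫|u|² dx; with m = 1.
d/dx sin(nπx/d) = (nπ/d)·cos(nπx/d) and d²/dx² sin(nπx/d) = −(nπ/d)²·sin(nπx/d); on 0 ≤ x ≤ d, ∫sin²(nπx/d) dx = d/2 and ∫sin(nπx/d)·cos(nπx/d) dx = 0.
State is unnormalized: ∫|u|² dx = 2.1700, and ∫u*·(−ħ²/2m · u'') dx = 0.56853, so ⟨T⟩ = 0.56853 / 2.1700.
⟨T⟩ = 0.26199.

0.262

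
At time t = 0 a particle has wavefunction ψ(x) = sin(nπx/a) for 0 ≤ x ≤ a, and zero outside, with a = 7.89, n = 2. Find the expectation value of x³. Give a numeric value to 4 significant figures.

⟨x³⟩ = ∫ x³·|ψ|² dx / ∫|ψ|² dx (integrals over the domain).
With sin²θ = (1 − cos2θ)/2 on 0 ≤ x ≤ a: ∫sin²(nπx/a) dx = a/2, ∫x·sin²(nπx/a) dx = a²/4, ∫x²·sin²(nπx/a) dx = a³·(1/6 − 1/(4n²π²)); higher powers xᵏ the same way, integrating xᵏ·cos(2nπx/a) by parts.
State is unnormalized: ∫|ψ|² dx = 3.9450, and ∫ψ*·x³·ψ dx = 447.60, so ⟨x³⟩ = 447.60 / 3.9450.
⟨x³⟩ = 113.46.

113.5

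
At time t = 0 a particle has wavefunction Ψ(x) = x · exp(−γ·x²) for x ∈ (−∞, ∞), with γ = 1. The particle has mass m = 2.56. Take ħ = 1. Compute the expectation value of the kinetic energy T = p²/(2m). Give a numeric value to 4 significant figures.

T = −(ħ²/2m) d²/dx², so ⟨T⟩ = −(ħ²/2m) ∫ Ψ*·Ψ'' dx / ∫|Ψ|² dx; with m = 2.56.
Expand each integrand as polynomial × e^(−2γx²) and use ∫x^(2j)·e^(−2γx²) dx = (2j−1)!!/(4γ)^j · √(π/(2γ)), odd powers → 0; here √(π/(2γ)) = 1.2533. Differentiate with the product rule, d/dx e^(−γx²) = −2γx·e^(−γx²).
State is unnormalized: ∫|Ψ|² dx = 0.31333, and ∫Ψ*·(−ħ²/2m · Ψ'') dx = 0.18359, so ⟨T⟩ = 0.18359 / 0.31333.
⟨T⟩ = 0.58594.

0.5859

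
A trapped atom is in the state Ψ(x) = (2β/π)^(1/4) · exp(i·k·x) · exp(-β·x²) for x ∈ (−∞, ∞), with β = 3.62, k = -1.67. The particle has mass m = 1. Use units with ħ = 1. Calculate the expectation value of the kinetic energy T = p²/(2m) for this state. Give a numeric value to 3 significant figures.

3.20

T = −(ħ²/2m) d²/dx², so ⟨T⟩ = −(ħ²/2m) ∫ Ψ*·Ψ'' dx; with m = 1.
Gaussian moments: ∫x^(2j)·e^(−2βx²) dx = (2j−1)!!/(4β)^j · √(π/(2β)), odd powers integrate to 0; here √(π/(2β)) = 0.65873. Derivatives: Ψ′ = (ik − 2βx)·Ψ, Ψ″ = ((ik − 2βx)² − 2β)·Ψ; the odd-in-x pieces drop out.
⟨T⟩ = 3.2045.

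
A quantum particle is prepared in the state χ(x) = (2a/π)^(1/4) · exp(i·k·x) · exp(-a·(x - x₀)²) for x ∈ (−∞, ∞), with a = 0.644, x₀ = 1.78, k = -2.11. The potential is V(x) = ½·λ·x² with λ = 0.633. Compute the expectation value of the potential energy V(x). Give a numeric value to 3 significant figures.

1.13

⟨V⟩ = ∫ V(x)·|χ|² dx.
Gaussian moments (u = x − x₀): ∫u^(2j)·e^(−2au²) du = (2j−1)!!/(4a)^j · √(π/(2a)), odd powers integrate to 0; here √(π/(2a)) = 1.5618.
⟨V⟩ = 1.1257.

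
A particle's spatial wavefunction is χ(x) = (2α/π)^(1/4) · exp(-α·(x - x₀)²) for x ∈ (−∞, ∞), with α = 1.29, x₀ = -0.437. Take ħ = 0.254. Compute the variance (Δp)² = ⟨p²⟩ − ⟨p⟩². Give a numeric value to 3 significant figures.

Compute ⟨p⟩ and ⟨p²⟩ separately; (Δp)² = ⟨p²⟩ − ⟨p⟩².
Gaussian moments (u = x − x₀): ∫u^(2j)·e^(−2αu²) du = (2j−1)!!/(4α)^j · √(π/(2α)), odd powers integrate to 0; here √(π/(2α)) = 1.1035. Derivatives: d/dx e^(−αu²) = −2αu·e^(−αu²), d²/dx² e^(−αu²) = (4α²u² − 2α)·e^(−αu²).
⟨p⟩ = 0.0000 and ⟨p²⟩ = 0.083226.
(Δp)² = 0.083226 − (0.0000)² = 0.083226.

0.0832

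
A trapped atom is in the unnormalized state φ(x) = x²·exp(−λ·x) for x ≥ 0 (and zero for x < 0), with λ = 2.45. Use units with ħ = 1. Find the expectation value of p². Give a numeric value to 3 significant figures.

2.00

p² φ = −ħ² d²φ/dx²; ⟨p²⟩ = −ħ² ∫ φ*·φ'' dx / ∫|φ|² dx.
Differentiate x²·exp(−λ·x) with the product rule; every integrand then reduces to terms xʲ·e^(−2λx) on [0, ∞), with ∫₀^∞ xʲ·e^(−2λx) dx = j!/(2λ)^(j+1).
State is unnormalized: ∫|φ|² dx = 0.0084963, and ∫φ*·(−ħ² φ'') dx = 0.017000, so ⟨p²⟩ = 0.017000 / 0.0084963.
⟨p²⟩ = 2.0008.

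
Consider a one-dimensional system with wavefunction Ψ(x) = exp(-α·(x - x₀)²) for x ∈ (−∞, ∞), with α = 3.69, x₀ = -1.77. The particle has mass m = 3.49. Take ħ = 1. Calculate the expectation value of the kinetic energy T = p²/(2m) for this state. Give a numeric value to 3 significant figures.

T = −(ħ²/2m) d²/dx², so ⟨T⟩ = −(ħ²/2m) ∫ Ψ*·Ψ'' dx / ∫|Ψ|² dx; with m = 3.49.
Gaussian moments (u = x − x₀): ∫u^(2j)·e^(−2αu²) du = (2j−1)!!/(4α)^j · √(π/(2α)), odd powers integrate to 0; here √(π/(2α)) = 0.65245. Derivatives: d/dx e^(−αu²) = −2αu·e^(−αu²), d²/dx² e^(−αu²) = (4α²u² − 2α)·e^(−αu²).
State is unnormalized: ∫|Ψ|² dx = 0.65245, and ∫Ψ*·(−ħ²/2m · Ψ'') dx = 0.34492, so ⟨T⟩ = 0.34492 / 0.65245.
⟨T⟩ = 0.52865.

0.529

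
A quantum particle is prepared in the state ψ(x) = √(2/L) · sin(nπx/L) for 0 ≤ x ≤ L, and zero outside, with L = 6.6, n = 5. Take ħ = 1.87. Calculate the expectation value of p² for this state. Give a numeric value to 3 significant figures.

19.8

p² ψ = −ħ² d²ψ/dx²; ⟨p²⟩ = −ħ² ∫ ψ*·ψ'' dx.
d/dx sin(nπx/L) = (nπ/L)·cos(nπx/L) and d²/dx² sin(nπx/L) = −(nπ/L)²·sin(nπx/L); on 0 ≤ x ≤ L, ∫sin²(nπx/L) dx = L/2 and ∫sin(nπx/L)·cos(nπx/L) dx = 0.
⟨p²⟩ = 19.808.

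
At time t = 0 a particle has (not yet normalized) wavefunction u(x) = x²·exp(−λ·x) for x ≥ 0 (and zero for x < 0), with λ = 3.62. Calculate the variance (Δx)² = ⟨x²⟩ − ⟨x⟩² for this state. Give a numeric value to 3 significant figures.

Compute ⟨x⟩ and ⟨x²⟩ separately, then (Δx)² = ⟨x²⟩ − ⟨x⟩².
Every integrand reduces to terms xʲ·e^(−2λx) on [0, ∞); use ∫₀^∞ xʲ·e^(−2λx) dx = j!/(2λ)^(j+1).
Normalization: ∫|u|² dx = 0.0012065.
⟨x⟩ = 0.69061 and ⟨x²⟩ = 0.57233.
(Δx)² = 0.57233 − (0.69061)² = 0.095388.

0.0954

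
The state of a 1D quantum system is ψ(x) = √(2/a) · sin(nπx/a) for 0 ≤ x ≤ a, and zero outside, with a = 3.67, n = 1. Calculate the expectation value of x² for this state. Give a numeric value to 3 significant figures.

⟨x²⟩ = ∫ x²·|ψ|² dx (integrals over the domain).
With sin²θ = (1 − cos2θ)/2 on 0 ≤ x ≤ a: ∫sin²(nπx/a) dx = a/2, ∫x·sin²(nπx/a) dx = a²/4, ∫x²·sin²(nπx/a) dx = a³·(1/6 − 1/(4n²π²)); higher powers xᵏ the same way, integrating xᵏ·cos(2nπx/a) by parts.
⟨x²⟩ = 3.8073.

3.81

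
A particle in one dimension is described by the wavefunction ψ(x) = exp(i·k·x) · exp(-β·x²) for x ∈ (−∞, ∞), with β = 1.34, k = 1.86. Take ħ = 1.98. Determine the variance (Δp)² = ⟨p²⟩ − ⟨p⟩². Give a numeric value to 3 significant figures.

5.25

Compute ⟨p⟩ and ⟨p²⟩ separately; (Δp)² = ⟨p²⟩ − ⟨p⟩².
Gaussian moments: ∫x^(2j)·e^(−2βx²) dx = (2j−1)!!/(4β)^j · √(π/(2β)), odd powers integrate to 0; here √(π/(2β)) = 1.0827. Derivatives: ψ′ = (ik − 2βx)·ψ, ψ″ = ((ik − 2βx)² − 2β)·ψ; the odd-in-x pieces drop out.
Normalization: ∫|ψ|² dx = 1.0827.
⟨p⟩ = 3.6828 and ⟨p²⟩ = 18.816.
(Δp)² = 18.816 − (3.6828)² = 5.2533.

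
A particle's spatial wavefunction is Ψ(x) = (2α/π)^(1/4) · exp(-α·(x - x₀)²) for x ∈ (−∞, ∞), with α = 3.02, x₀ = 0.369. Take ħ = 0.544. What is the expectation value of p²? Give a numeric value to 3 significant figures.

0.894

p² Ψ = −ħ² d²Ψ/dx²; ⟨p²⟩ = −ħ² ∫ Ψ*·Ψ'' dx.
Gaussian moments (u = x − x₀): ∫u^(2j)·e^(−2αu²) du = (2j−1)!!/(4α)^j · √(π/(2α)), odd powers integrate to 0; here √(π/(2α)) = 0.72120. Derivatives: d/dx e^(−αu²) = −2αu·e^(−αu²), d²/dx² e^(−αu²) = (4α²u² − 2α)·e^(−αu²).
⟨p²⟩ = 0.89373.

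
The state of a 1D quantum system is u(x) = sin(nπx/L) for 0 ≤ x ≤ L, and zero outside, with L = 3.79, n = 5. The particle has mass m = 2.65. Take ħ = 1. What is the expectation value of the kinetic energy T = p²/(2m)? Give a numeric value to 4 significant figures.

3.241

T = −(ħ²/2m) d²/dx², so ⟨T⟩ = −(ħ²/2m) ∫ u*·u'' dx / ∫|u|² dx; with m = 2.65.
d/dx sin(nπx/L) = (nπ/L)·cos(nπx/L) and d²/dx² sin(nπx/L) = −(nπ/L)²·sin(nπx/L); on 0 ≤ x ≤ L, ∫sin²(nπx/L) dx = L/2 and ∫sin(nπx/L)·cos(nπx/L) dx = 0.
State is unnormalized: ∫|u|² dx = 1.8950, and ∫u*·(−ħ²/2m · u'') dx = 6.1418, so ⟨T⟩ = 6.1418 / 1.8950.
⟨T⟩ = 3.2410.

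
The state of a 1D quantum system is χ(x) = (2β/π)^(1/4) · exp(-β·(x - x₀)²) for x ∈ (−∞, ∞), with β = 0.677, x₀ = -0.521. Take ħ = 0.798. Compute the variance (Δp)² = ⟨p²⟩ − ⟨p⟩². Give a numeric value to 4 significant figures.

Compute ⟨p⟩ and ⟨p²⟩ separately; (Δp)² = ⟨p²⟩ − ⟨p⟩².
Gaussian moments (u = x − x₀): ∫u^(2j)·e^(−2βu²) du = (2j−1)!!/(4β)^j · √(π/(2β)), odd powers integrate to 0; here √(π/(2β)) = 1.5232. Derivatives: d/dx e^(−βu²) = −2βu·e^(−βu²), d²/dx² e^(−βu²) = (4β²u² − 2β)·e^(−βu²).
⟨p⟩ = 0.0000 and ⟨p²⟩ = 0.43112.
(Δp)² = 0.43112 − (0.0000)² = 0.43112.

0.4311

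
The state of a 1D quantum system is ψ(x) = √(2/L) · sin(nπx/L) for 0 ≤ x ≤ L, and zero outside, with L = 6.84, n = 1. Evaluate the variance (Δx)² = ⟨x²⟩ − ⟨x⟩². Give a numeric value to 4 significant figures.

Compute ⟨x⟩ and ⟨x²⟩ separately, then (Δx)² = ⟨x²⟩ − ⟨x⟩².
With sin²θ = (1 − cos2θ)/2 on 0 ≤ x ≤ L: ∫sin²(nπx/L) dx = L/2, ∫x·sin²(nπx/L) dx = L²/4, ∫x²·sin²(nπx/L) dx = L³·(1/6 − 1/(4n²π²)); higher powers xᵏ the same way, integrating xᵏ·cos(2nπx/L) by parts.
⟨x⟩ = 3.4200 and ⟨x²⟩ = 13.225.
(Δx)² = 13.225 − (3.4200)² = 1.5286.

1.529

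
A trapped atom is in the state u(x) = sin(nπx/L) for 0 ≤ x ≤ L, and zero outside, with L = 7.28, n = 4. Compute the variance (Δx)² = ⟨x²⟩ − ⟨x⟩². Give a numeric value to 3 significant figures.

4.25

Compute ⟨x⟩ and ⟨x²⟩ separately, then (Δx)² = ⟨x²⟩ − ⟨x⟩².
With sin²θ = (1 − cos2θ)/2 on 0 ≤ x ≤ L: ∫sin²(nπx/L) dx = L/2, ∫x·sin²(nπx/L) dx = L²/4, ∫x²·sin²(nπx/L) dx = L³·(1/6 − 1/(4n²π²)); higher powers xᵏ the same way, integrating xᵏ·cos(2nπx/L) by parts.
Normalization: ∫|u|² dx = 3.6400.
⟨x⟩ = 3.6400 and ⟨x²⟩ = 17.498.
(Δx)² = 17.498 − (3.6400)² = 4.2487.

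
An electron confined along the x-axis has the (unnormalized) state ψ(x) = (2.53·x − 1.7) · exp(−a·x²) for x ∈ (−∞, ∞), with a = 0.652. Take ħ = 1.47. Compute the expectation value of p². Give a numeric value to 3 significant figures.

2.70

p² ψ = −ħ² d²ψ/dx²; ⟨p²⟩ = −ħ² ∫ ψ*·ψ'' dx / ∫|ψ|² dx.
Expand each integrand as polynomial × e^(−2ax²) and use ∫x^(2j)·e^(−2ax²) dx = (2j−1)!!/(4a)^j · √(π/(2a)), odd powers → 0; here √(π/(2a)) = 1.5522. Differentiate with the product rule, d/dx e^(−ax²) = −2ax·e^(−ax²).
State is unnormalized: ∫|ψ|² dx = 8.2953, and ∫ψ*·(−ħ² ψ'') dx = 22.422, so ⟨p²⟩ = 22.422 / 8.2953.
⟨p²⟩ = 2.7030.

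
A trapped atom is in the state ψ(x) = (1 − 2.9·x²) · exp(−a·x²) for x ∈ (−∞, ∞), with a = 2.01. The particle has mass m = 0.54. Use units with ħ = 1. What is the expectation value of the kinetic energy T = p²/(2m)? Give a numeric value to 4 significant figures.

7.323

T = −(ħ²/2m) d²/dx², so ⟨T⟩ = −(ħ²/2m) ∫ ψ*·ψ'' dx / ∫|ψ|² dx; with m = 0.54.
Expand each integrand as polynomial × e^(−2ax²) and use ∫x^(2j)·e^(−2ax²) dx = (2j−1)!!/(4a)^j · √(π/(2a)), odd powers → 0; here √(π/(2a)) = 0.88402. Differentiate with the product rule, d/dx e^(−ax²) = −2ax·e^(−ax²).
State is unnormalized: ∫|ψ|² dx = 0.59133, and ∫ψ*·(−ħ²/2m · ψ'') dx = 4.3305, so ⟨T⟩ = 4.3305 / 0.59133.
⟨T⟩ = 7.3233.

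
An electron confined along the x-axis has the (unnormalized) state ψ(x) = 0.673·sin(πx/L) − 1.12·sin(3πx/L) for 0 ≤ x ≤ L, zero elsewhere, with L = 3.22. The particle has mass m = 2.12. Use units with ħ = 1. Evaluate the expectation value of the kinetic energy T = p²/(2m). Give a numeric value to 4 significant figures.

1.544

T = −(ħ²/2m) d²/dx², so ⟨T⟩ = −(ħ²/2m) ∫ ψ*·ψ'' dx / ∫|ψ|² dx; with m = 2.12.
d²/dx² sin(jπx/L) = −(jπ/L)²·sin(jπx/L); on 0 ≤ x ≤ L, ∫sin²(jπx/L) dx = L/2 and ∫sin(jπx/L)·sin(lπx/L) dx = 0 for j ≠ l, so only diagonal terms survive in ∫|ψ|² and ∫ψ·ψ″; ∫ψ·ψ′ dx = [ψ²/2] between the walls = 0.
State is unnormalized: ∫|ψ|² dx = 2.7488, and ∫ψ*·(−ħ²/2m · ψ'') dx = 4.2443, so ⟨T⟩ = 4.2443 / 2.7488.
⟨T⟩ = 1.5441.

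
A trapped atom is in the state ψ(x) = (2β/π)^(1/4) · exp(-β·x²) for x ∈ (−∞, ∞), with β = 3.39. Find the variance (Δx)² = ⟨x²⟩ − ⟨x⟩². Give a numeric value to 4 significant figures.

Compute ⟨x⟩ and ⟨x²⟩ separately, then (Δx)² = ⟨x²⟩ − ⟨x⟩².
Gaussian moments: ∫x^(2j)·e^(−2βx²) dx = (2j−1)!!/(4β)^j · √(π/(2β)), odd powers integrate to 0; here √(π/(2β)) = 0.68071.
⟨x⟩ = 0.0000 and ⟨x²⟩ = 0.073746.
(Δx)² = 0.073746 − (0.0000)² = 0.073746.

0.07375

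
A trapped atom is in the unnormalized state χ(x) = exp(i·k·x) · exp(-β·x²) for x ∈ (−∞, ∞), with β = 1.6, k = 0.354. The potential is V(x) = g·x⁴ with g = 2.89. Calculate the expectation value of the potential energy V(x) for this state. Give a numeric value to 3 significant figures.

⟨V⟩ = ∫ V(x)·|χ|² dx / ∫|χ|² dx.
Gaussian moments: ∫x^(2j)·e^(−2βx²) dx = (2j−1)!!/(4β)^j · √(π/(2β)), odd powers integrate to 0; here √(π/(2β)) = 0.99083.
State is unnormalized: ∫|χ|² dx = 0.99083, and ∫χ*·V(x)·χ dx = 0.20973, so ⟨V⟩ = 0.20973 / 0.99083.
⟨V⟩ = 0.21167.

0.212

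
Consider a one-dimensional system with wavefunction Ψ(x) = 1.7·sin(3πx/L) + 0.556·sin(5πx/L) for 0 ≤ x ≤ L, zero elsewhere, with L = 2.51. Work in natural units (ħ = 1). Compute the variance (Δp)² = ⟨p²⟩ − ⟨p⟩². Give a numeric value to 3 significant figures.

16.5

Compute ⟨p⟩ and ⟨p²⟩ separately; (Δp)² = ⟨p²⟩ − ⟨p⟩².
d²/dx² sin(jπx/L) = −(jπ/L)²·sin(jπx/L); on 0 ≤ x ≤ L, ∫sin²(jπx/L) dx = L/2 and ∫sin(jπx/L)·sin(lπx/L) dx = 0 for j ≠ l, so only diagonal terms survive in ∫|Ψ|² and ∫Ψ·Ψ″; ∫Ψ·Ψ′ dx = [Ψ²/2] between the walls = 0.
Normalization: ∫|Ψ|² dx = 4.0149.
⟨p⟩ = 0.0000 and ⟨p²⟩ = 16.521.
(Δp)² = 16.521 − (0.0000)² = 16.521.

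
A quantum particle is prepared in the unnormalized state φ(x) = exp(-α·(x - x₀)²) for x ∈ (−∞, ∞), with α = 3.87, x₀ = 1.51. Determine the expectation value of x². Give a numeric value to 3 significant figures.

2.34

⟨x²⟩ = ∫ x²·|φ|² dx / ∫|φ|² dx (integrals over the domain).
Gaussian moments (u = x − x₀): ∫u^(2j)·e^(−2αu²) du = (2j−1)!!/(4α)^j · √(π/(2α)), odd powers integrate to 0; here √(π/(2α)) = 0.63710.
State is unnormalized: ∫|φ|² dx = 0.63710, and ∫φ*·x²·φ dx = 1.4938, so ⟨x²⟩ = 1.4938 / 0.63710.
⟨x²⟩ = 2.3447.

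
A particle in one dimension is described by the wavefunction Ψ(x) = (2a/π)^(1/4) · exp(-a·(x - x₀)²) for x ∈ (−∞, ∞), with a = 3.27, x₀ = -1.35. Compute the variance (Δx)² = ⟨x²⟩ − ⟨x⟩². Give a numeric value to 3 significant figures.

0.0765

Compute ⟨x⟩ and ⟨x²⟩ separately, then (Δx)² = ⟨x²⟩ − ⟨x⟩².
Gaussian moments (u = x − x₀): ∫u^(2j)·e^(−2au²) du = (2j−1)!!/(4a)^j · √(π/(2a)), odd powers integrate to 0; here √(π/(2a)) = 0.69308.
⟨x⟩ = -1.3500 and ⟨x²⟩ = 1.8990.
(Δx)² = 1.8990 − (-1.3500)² = 0.076453.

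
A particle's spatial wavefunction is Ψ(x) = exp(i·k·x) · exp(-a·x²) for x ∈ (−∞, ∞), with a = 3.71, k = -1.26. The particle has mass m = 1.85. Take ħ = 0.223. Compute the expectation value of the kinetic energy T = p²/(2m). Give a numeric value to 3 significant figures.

0.0712

T = −(ħ²/2m) d²/dx², so ⟨T⟩ = −(ħ²/2m) ∫ Ψ*·Ψ'' dx / ∫|Ψ|² dx; with m = 1.85.
Gaussian moments: ∫x^(2j)·e^(−2ax²) dx = (2j−1)!!/(4a)^j · √(π/(2a)), odd powers integrate to 0; here √(π/(2a)) = 0.65069. Derivatives: Ψ′ = (ik − 2ax)·Ψ, Ψ″ = ((ik − 2ax)² − 2a)·Ψ; the odd-in-x pieces drop out.
State is unnormalized: ∫|Ψ|² dx = 0.65069, and ∫Ψ*·(−ħ²/2m · Ψ'') dx = 0.046330, so ⟨T⟩ = 0.046330 / 0.65069.
⟨T⟩ = 0.071201.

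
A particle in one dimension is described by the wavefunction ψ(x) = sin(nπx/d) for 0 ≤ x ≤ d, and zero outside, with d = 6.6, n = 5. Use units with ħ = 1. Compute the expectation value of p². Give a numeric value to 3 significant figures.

p² ψ = −ħ² d²ψ/dx²; ⟨p²⟩ = −ħ² ∫ ψ*·ψ'' dx / ∫|ψ|² dx.
d/dx sin(nπx/d) = (nπ/d)·cos(nπx/d) and d²/dx² sin(nπx/d) = −(nπ/d)²·sin(nπx/d); on 0 ≤ x ≤ d, ∫sin²(nπx/d) dx = d/2 and ∫sin(nπx/d)·cos(nπx/d) dx = 0.
State is unnormalized: ∫|ψ|² dx = 3.3000, and ∫ψ*·(−ħ² ψ'') dx = 18.692, so ⟨p²⟩ = 18.692 / 3.3000.
⟨p²⟩ = 5.6644.

5.66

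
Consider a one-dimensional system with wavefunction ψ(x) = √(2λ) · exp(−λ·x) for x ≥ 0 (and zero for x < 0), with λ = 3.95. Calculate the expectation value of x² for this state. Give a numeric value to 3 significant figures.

0.0320

⟨x²⟩ = ∫ x²·|ψ|² dx (integrals over the domain).
Every integrand reduces to terms xʲ·e^(−2λx) on [0, ∞); use ∫₀^∞ xʲ·e^(−2λx) dx = j!/(2λ)^(j+1).
⟨x²⟩ = 0.032046.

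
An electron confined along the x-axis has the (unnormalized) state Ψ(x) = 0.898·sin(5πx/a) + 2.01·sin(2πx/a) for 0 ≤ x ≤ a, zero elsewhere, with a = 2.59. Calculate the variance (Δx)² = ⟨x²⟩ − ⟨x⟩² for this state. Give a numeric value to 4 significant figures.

0.4847

Compute ⟨x⟩ and ⟨x²⟩ separately, then (Δx)² = ⟨x²⟩ − ⟨x⟩².
On 0 ≤ x ≤ a (j ≠ l): ∫sin²(jπx/a) dx = a/2, ∫sin(jπx/a)·sin(lπx/a) dx = 0; diagonal moments ∫x·sin²(jπx/a) dx = a²/4, ∫x²·sin²(jπx/a) dx = a³·(1/6 − 1/(4j²π²)); cross terms ∫x·sin(jπx/a)·sin(lπx/a) dx = 0 for j + l even and −4jla²/(π²(j² − l²)²) for j + l odd, ∫x²·sin(jπx/a)·sin(lπx/a) dx = (−1)^(j+l)·4jla³/(π²(j² − l²)²); higher powers the same way via product-to-sum and parts.
Normalization: ∫|Ψ|² dx = 6.2762.
⟨x⟩ = 1.2595 and ⟨x²⟩ = 2.0711.
(Δx)² = 2.0711 − (1.2595)² = 0.48467.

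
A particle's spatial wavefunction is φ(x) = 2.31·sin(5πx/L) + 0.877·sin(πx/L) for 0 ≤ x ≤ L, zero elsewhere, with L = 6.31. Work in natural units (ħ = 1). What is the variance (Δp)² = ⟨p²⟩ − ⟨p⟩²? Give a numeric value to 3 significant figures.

5.45

Compute ⟨p⟩ and ⟨p²⟩ separately; (Δp)² = ⟨p²⟩ − ⟨p⟩².
d²/dx² sin(jπx/L) = −(jπ/L)²·sin(jπx/L); on 0 ≤ x ≤ L, ∫sin²(jπx/L) dx = L/2 and ∫sin(jπx/L)·sin(lπx/L) dx = 0 for j ≠ l, so only diagonal terms survive in ∫|φ|² and ∫φ·φ″; ∫φ·φ′ dx = [φ²/2] between the walls = 0.
Normalization: ∫|φ|² dx = 19.262.
⟨p⟩ = 0.0000 and ⟨p²⟩ = 5.4475.
(Δp)² = 5.4475 − (0.0000)² = 5.4475.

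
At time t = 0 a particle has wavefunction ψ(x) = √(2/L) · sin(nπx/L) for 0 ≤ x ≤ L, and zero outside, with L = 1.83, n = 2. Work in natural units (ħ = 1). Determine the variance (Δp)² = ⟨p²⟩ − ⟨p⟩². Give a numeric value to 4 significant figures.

Compute ⟨p⟩ and ⟨p²⟩ separately; (Δp)² = ⟨p²⟩ − ⟨p⟩².
d/dx sin(nπx/L) = (nπ/L)·cos(nπx/L) and d²/dx² sin(nπx/L) = −(nπ/L)²·sin(nπx/L); on 0 ≤ x ≤ L, ∫sin²(nπx/L) dx = L/2 and ∫sin(nπx/L)·cos(nπx/L) dx = 0.
⟨p⟩ = 0.0000 and ⟨p²⟩ = 11.788.
(Δp)² = 11.788 − (0.0000)² = 11.788.

11.79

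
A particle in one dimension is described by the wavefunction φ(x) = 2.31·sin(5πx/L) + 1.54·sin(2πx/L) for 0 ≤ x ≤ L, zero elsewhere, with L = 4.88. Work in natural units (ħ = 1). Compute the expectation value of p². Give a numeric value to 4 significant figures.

p² φ = −ħ² d²φ/dx²; ⟨p²⟩ = −ħ² ∫ φ*·φ'' dx / ∫|φ|² dx.
d²/dx² sin(jπx/L) = −(jπ/L)²·sin(jπx/L); on 0 ≤ x ≤ L, ∫sin²(jπx/L) dx = L/2 and ∫sin(jπx/L)·sin(lπx/L) dx = 0 for j ≠ l, so only diagonal terms survive in ∫|φ|² and ∫φ·φ″; ∫φ·φ′ dx = [φ²/2] between the walls = 0.
State is unnormalized: ∫|φ|² dx = 18.807, and ∫φ*·(−ħ² φ'') dx = 144.49, so ⟨p²⟩ = 144.49 / 18.807.
⟨p²⟩ = 7.6831.

7.683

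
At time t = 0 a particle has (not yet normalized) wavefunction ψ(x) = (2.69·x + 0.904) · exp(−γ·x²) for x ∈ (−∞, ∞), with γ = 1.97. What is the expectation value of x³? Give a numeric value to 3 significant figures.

0.135

⟨x³⟩ = ∫ x³·|ψ|² dx / ∫|ψ|² dx (integrals over the domain).
Expand each integrand as polynomial × e^(−2γx²) and use ∫x^(2j)·e^(−2γx²) dx = (2j−1)!!/(4γ)^j · √(π/(2γ)), odd powers → 0; here √(π/(2γ)) = 0.89295.
State is unnormalized: ∫|ψ|² dx = 1.5497, and ∫ψ*·x³·ψ dx = 0.20982, so ⟨x³⟩ = 0.20982 / 1.5497.
⟨x³⟩ = 0.13539.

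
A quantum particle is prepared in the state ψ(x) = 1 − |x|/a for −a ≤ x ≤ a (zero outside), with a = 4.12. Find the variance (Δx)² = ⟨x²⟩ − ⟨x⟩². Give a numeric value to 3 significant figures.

1.70

Compute ⟨x⟩ and ⟨x²⟩ separately, then (Δx)² = ⟨x²⟩ − ⟨x⟩².
ψ is even, so ∫ over [−a, a] = 2∫₀ᵃ with ψ = 1 − x/a there: ∫₀ᵃ (1 − x/a)² dx = a/3, ∫₀ᵃ x²(1 − x/a)² dx = a³/30, ∫₀ᵃ x⁴(1 − x/a)² dx = a⁵/105.
Normalization: ∫|ψ|² dx = 2.7467.
⟨x⟩ = 0.0000 and ⟨x²⟩ = 1.6974.
(Δx)² = 1.6974 − (0.0000)² = 1.6974.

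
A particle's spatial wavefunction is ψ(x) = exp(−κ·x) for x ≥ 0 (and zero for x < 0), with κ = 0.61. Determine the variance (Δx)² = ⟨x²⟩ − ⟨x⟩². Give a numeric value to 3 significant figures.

Compute ⟨x⟩ and ⟨x²⟩ separately, then (Δx)² = ⟨x²⟩ − ⟨x⟩².
Every integrand reduces to terms xʲ·e^(−2κx) on [0, ∞); use ∫₀^∞ xʲ·e^(−2κx) dx = j!/(2κ)^(j+1).
Normalization: ∫|ψ|² dx = 0.81967.
⟨x⟩ = 0.81967 and ⟨x²⟩ = 1.3437.
(Δx)² = 1.3437 − (0.81967)² = 0.67186.

0.672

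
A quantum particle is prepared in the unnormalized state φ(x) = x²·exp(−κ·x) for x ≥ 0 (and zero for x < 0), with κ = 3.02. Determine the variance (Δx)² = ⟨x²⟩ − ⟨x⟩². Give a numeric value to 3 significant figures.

0.137

Compute ⟨x⟩ and ⟨x²⟩ separately, then (Δx)² = ⟨x²⟩ − ⟨x⟩².
Every integrand reduces to terms xʲ·e^(−2κx) on [0, ∞); use ∫₀^∞ xʲ·e^(−2κx) dx = j!/(2κ)^(j+1).
Normalization: ∫|φ|² dx = 0.0029856.
⟨x⟩ = 0.82781 and ⟨x²⟩ = 0.82233.
(Δx)² = 0.82233 − (0.82781)² = 0.13706.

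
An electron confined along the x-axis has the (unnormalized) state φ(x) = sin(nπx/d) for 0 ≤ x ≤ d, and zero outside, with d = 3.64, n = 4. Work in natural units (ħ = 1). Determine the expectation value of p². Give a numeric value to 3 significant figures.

11.9

p² φ = −ħ² d²φ/dx²; ⟨p²⟩ = −ħ² ∫ φ*·φ'' dx / ∫|φ|² dx.
d/dx sin(nπx/d) = (nπ/d)·cos(nπx/d) and d²/dx² sin(nπx/d) = −(nπ/d)²·sin(nπx/d); on 0 ≤ x ≤ d, ∫sin²(nπx/d) dx = d/2 and ∫sin(nπx/d)·cos(nπx/d) dx = 0.
State is unnormalized: ∫|φ|² dx = 1.8200, and ∫φ*·(−ħ² φ'') dx = 21.691, so ⟨p²⟩ = 21.691 / 1.8200.
⟨p²⟩ = 11.918.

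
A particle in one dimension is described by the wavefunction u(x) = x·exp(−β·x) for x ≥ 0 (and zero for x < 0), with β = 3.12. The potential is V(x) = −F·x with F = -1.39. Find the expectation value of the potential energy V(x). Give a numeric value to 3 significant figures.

⟨V⟩ = ∫ V(x)·|u|² dx / ∫|u|² dx.
Every integrand reduces to terms xʲ·e^(−2βx) on [0, ∞); use ∫₀^∞ xʲ·e^(−2βx) dx = j!/(2β)^(j+1).
State is unnormalized: ∫|u|² dx = 0.0082314, and ∫u*·V(x)·u dx = 0.0055008, so ⟨V⟩ = 0.0055008 / 0.0082314.
⟨V⟩ = 0.66827.

0.668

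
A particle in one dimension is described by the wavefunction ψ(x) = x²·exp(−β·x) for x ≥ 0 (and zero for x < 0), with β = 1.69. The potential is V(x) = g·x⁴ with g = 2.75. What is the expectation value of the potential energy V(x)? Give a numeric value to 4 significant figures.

⟨V⟩ = ∫ V(x)·|ψ|² dx / ∫|ψ|² dx.
Every integrand reduces to terms xʲ·e^(−2βx) on [0, ∞); use ∫₀^∞ xʲ·e^(−2βx) dx = j!/(2β)^(j+1).
State is unnormalized: ∫|ψ|² dx = 0.054404, and ∫ψ*·V(x)·ψ dx = 1.9258, so ⟨V⟩ = 1.9258 / 0.054404.
⟨V⟩ = 35.398.

35.40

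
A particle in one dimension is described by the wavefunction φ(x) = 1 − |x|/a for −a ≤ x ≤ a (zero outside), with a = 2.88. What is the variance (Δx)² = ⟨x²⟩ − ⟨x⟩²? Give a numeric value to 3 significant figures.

0.829

Compute ⟨x⟩ and ⟨x²⟩ separately, then (Δx)² = ⟨x²⟩ − ⟨x⟩².
φ is even, so ∫ over [−a, a] = 2∫₀ᵃ with φ = 1 − x/a there: ∫₀ᵃ (1 − x/a)² dx = a/3, ∫₀ᵃ x²(1 − x/a)² dx = a³/30, ∫₀ᵃ x⁴(1 − x/a)² dx = a⁵/105.
Normalization: ∫|φ|² dx = 1.9200.
⟨x⟩ = 0.0000 and ⟨x²⟩ = 0.82944.
(Δx)² = 0.82944 − (0.0000)² = 0.82944.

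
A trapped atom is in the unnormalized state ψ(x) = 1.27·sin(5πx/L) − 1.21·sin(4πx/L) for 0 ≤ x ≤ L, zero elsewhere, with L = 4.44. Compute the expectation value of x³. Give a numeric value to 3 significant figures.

⟨x³⟩ = ∫ x³·|ψ|² dx / ∫|ψ|² dx (integrals over the domain).
On 0 ≤ x ≤ L (j ≠ l): ∫sin²(jπx/L) dx = L/2, ∫sin(jπx/L)·sin(lπx/L) dx = 0; diagonal moments ∫x·sin²(jπx/L) dx = L²/4, ∫x²·sin²(jπx/L) dx = L³·(1/6 − 1/(4j²π²)); cross terms ∫x·sin(jπx/L)·sin(lπx/L) dx = 0 for j + l even and −4jlL²/(π²(j² − l²)²) for j + l odd, ∫x²·sin(jπx/L)·sin(lπx/L) dx = (−1)^(j+l)·4jlL³/(π²(j² − l²)²); higher powers the same way via product-to-sum and parts.
State is unnormalized: ∫|ψ|² dx = 6.8309, and ∫ψ*·x³·ψ dx = 252.90, so ⟨x³⟩ = 252.90 / 6.8309.
⟨x³⟩ = 37.023.

37.0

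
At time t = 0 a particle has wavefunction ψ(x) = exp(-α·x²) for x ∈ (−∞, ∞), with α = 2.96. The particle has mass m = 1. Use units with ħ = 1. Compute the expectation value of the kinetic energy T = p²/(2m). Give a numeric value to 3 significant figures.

1.48

T = −(ħ²/2m) d²/dx², so ⟨T⟩ = −(ħ²/2m) ∫ ψ*·ψ'' dx / ∫|ψ|² dx; with m = 1.
Gaussian moments: ∫x^(2j)·e^(−2αx²) dx = (2j−1)!!/(4α)^j · √(π/(2α)), odd powers integrate to 0; here √(π/(2α)) = 0.72847. Derivatives: d/dx e^(−αx²) = −2αx·e^(−αx²), d²/dx² e^(−αx²) = (4α²x² − 2α)·e^(−αx²).
State is unnormalized: ∫|ψ|² dx = 0.72847, and ∫ψ*·(−ħ²/2m · ψ'') dx = 1.0781, so ⟨T⟩ = 1.0781 / 0.72847.
⟨T⟩ = 1.4800.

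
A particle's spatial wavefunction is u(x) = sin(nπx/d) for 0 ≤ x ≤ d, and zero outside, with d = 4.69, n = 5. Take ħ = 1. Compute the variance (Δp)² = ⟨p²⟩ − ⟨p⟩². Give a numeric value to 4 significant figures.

11.22

Compute ⟨p⟩ and ⟨p²⟩ separately; (Δp)² = ⟨p²⟩ − ⟨p⟩².
d/dx sin(nπx/d) = (nπ/d)·cos(nπx/d) and d²/dx² sin(nπx/d) = −(nπ/d)²·sin(nπx/d); on 0 ≤ x ≤ d, ∫sin²(nπx/d) dx = d/2 and ∫sin(nπx/d)·cos(nπx/d) dx = 0.
Normalization: ∫|u|² dx = 2.3450.
⟨p⟩ = 0.0000 and ⟨p²⟩ = 11.217.
(Δp)² = 11.217 − (0.0000)² = 11.217.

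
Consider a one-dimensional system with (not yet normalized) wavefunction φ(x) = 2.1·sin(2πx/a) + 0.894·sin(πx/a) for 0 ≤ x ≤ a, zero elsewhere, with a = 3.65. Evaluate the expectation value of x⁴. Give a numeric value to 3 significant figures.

14.5

⟨x⁴⟩ = ∫ x⁴·|φ|² dx / ∫|φ|² dx (integrals over the domain).
On 0 ≤ x ≤ a (j ≠ l): ∫sin²(jπx/a) dx = a/2, ∫sin(jπx/a)·sin(lπx/a) dx = 0; diagonal moments ∫x·sin²(jπx/a) dx = a²/4, ∫x²·sin²(jπx/a) dx = a³·(1/6 − 1/(4j²π²)); cross terms ∫x·sin(jπx/a)·sin(lπx/a) dx = 0 for j + l even and −4jla²/(π²(j² − l²)²) for j + l odd, ∫x²·sin(jπx/a)·sin(lπx/a) dx = (−1)^(j+l)·4jla³/(π²(j² − l²)²); higher powers the same way via product-to-sum and parts.
State is unnormalized: ∫|φ|² dx = 9.5069, and ∫φ*·x⁴·φ dx = 138.23, so ⟨x⁴⟩ = 138.23 / 9.5069.
⟨x⁴⟩ = 14.540.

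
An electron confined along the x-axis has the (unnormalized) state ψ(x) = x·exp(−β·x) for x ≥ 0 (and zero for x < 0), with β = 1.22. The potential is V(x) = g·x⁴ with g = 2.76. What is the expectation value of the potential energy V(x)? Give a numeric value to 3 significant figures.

⟨V⟩ = ∫ V(x)·|ψ|² dx / ∫|ψ|² dx.
Every integrand reduces to terms xʲ·e^(−2βx) on [0, ∞); use ∫₀^∞ xʲ·e^(−2βx) dx = j!/(2β)^(j+1).
State is unnormalized: ∫|ψ|² dx = 0.13768, and ∫ψ*·V(x)·ψ dx = 3.8593, so ⟨V⟩ = 3.8593 / 0.13768.
⟨V⟩ = 28.032.

28.0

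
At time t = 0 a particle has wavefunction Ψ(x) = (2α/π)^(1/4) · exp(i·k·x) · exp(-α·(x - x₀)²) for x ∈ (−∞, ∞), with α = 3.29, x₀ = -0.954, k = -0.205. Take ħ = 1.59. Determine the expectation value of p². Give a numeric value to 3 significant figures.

p² Ψ = −ħ² d²Ψ/dx²; ⟨p²⟩ = −ħ² ∫ Ψ*·Ψ'' dx.
Gaussian moments (u = x − x₀): ∫u^(2j)·e^(−2αu²) du = (2j−1)!!/(4α)^j · √(π/(2α)), odd powers integrate to 0; here √(π/(2α)) = 0.69097. Derivatives: Ψ′ = (ik − 2αu)·Ψ, Ψ″ = ((ik − 2αu)² − 2α)·Ψ; the odd-in-u pieces drop out.
⟨p²⟩ = 8.4237.

8.42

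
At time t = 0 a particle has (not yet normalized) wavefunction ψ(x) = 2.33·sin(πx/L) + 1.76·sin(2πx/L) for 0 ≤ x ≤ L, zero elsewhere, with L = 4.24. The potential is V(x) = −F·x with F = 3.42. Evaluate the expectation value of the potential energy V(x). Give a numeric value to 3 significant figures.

-4.74

⟨V⟩ = ∫ V(x)·|ψ|² dx / ∫|ψ|² dx.
On 0 ≤ x ≤ L (j ≠ l): ∫sin²(jπx/L) dx = L/2, ∫sin(jπx/L)·sin(lπx/L) dx = 0; diagonal moments ∫x·sin²(jπx/L) dx = L²/4, ∫x²·sin²(jπx/L) dx = L³·(1/6 − 1/(4j²π²)); cross terms ∫x·sin(jπx/L)·sin(lπx/L) dx = 0 for j + l even and −4jlL²/(π²(j² − l²)²) for j + l odd, ∫x²·sin(jπx/L)·sin(lπx/L) dx = (−1)^(j+l)·4jlL³/(π²(j² − l²)²); higher powers the same way via product-to-sum and parts.
State is unnormalized: ∫|ψ|² dx = 18.076, and ∫ψ*·V(x)·ψ dx = -85.644, so ⟨V⟩ = -85.644 / 18.076.
⟨V⟩ = -4.7379.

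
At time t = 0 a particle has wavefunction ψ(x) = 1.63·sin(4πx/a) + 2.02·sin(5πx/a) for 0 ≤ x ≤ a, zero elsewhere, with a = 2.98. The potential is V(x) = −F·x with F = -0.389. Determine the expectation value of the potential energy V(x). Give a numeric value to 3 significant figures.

⟨V⟩ = ∫ V(x)·|ψ|² dx / ∫|ψ|² dx.
On 0 ≤ x ≤ a (j ≠ l): ∫sin²(jπx/a) dx = a/2, ∫sin(jπx/a)·sin(lπx/a) dx = 0; diagonal moments ∫x·sin²(jπx/a) dx = a²/4, ∫x²·sin²(jπx/a) dx = a³·(1/6 − 1/(4j²π²)); cross terms ∫x·sin(jπx/a)·sin(lπx/a) dx = 0 for j + l even and −4jla²/(π²(j² − l²)²) for j + l odd, ∫x²·sin(jπx/a)·sin(lπx/a) dx = (−1)^(j+l)·4jla³/(π²(j² − l²)²); higher powers the same way via product-to-sum and parts.
State is unnormalized: ∫|ψ|² dx = 10.039, and ∫ψ*·V(x)·ψ dx = 3.5420, so ⟨V⟩ = 3.5420 / 10.039.
⟨V⟩ = 0.35284.

0.353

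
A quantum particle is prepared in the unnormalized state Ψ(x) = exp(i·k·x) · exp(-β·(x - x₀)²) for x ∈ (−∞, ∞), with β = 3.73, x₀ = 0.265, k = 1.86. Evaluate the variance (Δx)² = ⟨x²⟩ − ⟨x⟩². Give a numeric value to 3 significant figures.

Compute ⟨x⟩ and ⟨x²⟩ separately, then (Δx)² = ⟨x²⟩ − ⟨x⟩².
Gaussian moments (u = x − x₀): ∫u^(2j)·e^(−2βu²) du = (2j−1)!!/(4β)^j · √(π/(2β)), odd powers integrate to 0; here √(π/(2β)) = 0.64894.
Normalization: ∫|Ψ|² dx = 0.64894.
⟨x⟩ = 0.26500 and ⟨x²⟩ = 0.13725.
(Δx)² = 0.13725 − (0.26500)² = 0.067024.

0.0670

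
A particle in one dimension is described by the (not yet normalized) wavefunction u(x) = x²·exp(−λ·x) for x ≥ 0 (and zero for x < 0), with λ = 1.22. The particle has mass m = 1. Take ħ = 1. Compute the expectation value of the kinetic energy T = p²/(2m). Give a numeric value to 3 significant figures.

0.248

T = −(ħ²/2m) d²/dx², so ⟨T⟩ = −(ħ²/2m) ∫ u*·u'' dx / ∫|u|² dx; with m = 1.
Differentiate x²·exp(−λ·x) with the product rule; every integrand then reduces to terms xʲ·e^(−2λx) on [0, ∞), with ∫₀^∞ xʲ·e^(−2λx) dx = j!/(2λ)^(j+1).
State is unnormalized: ∫|u|² dx = 0.27750, and ∫u*·(−ħ²/2m · u'') dx = 0.068838, so ⟨T⟩ = 0.068838 / 0.27750.
⟨T⟩ = 0.24807.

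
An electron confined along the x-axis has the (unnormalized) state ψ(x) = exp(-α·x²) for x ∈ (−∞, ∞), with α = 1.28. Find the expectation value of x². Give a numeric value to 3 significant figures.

0.195

⟨x²⟩ = ∫ x²·|ψ|² dx / ∫|ψ|² dx (integrals over the domain).
Gaussian moments: ∫x^(2j)·e^(−2αx²) dx = (2j−1)!!/(4α)^j · √(π/(2α)), odd powers integrate to 0; here √(π/(2α)) = 1.1078.
State is unnormalized: ∫|ψ|² dx = 1.1078, and ∫ψ*·x²·ψ dx = 0.21636, so ⟨x²⟩ = 0.21636 / 1.1078.
⟨x²⟩ = 0.19531.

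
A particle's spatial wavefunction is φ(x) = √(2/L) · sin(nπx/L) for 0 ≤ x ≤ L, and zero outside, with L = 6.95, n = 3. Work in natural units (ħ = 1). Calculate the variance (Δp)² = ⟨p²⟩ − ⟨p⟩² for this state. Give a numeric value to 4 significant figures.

1.839

Compute ⟨p⟩ and ⟨p²⟩ separately; (Δp)² = ⟨p²⟩ − ⟨p⟩².
d/dx sin(nπx/L) = (nπ/L)·cos(nπx/L) and d²/dx² sin(nπx/L) = −(nπ/L)²·sin(nπx/L); on 0 ≤ x ≤ L, ∫sin²(nπx/L) dx = L/2 and ∫sin(nπx/L)·cos(nπx/L) dx = 0.
⟨p⟩ = 0.0000 and ⟨p²⟩ = 1.8390.
(Δp)² = 1.8390 − (0.0000)² = 1.8390.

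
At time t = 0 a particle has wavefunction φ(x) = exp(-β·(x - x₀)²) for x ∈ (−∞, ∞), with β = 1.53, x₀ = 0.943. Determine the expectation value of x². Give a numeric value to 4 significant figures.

1.053

⟨x²⟩ = ∫ x²·|φ|² dx / ∫|φ|² dx (integrals over the domain).
Gaussian moments (u = x − x₀): ∫u^(2j)·e^(−2βu²) du = (2j−1)!!/(4β)^j · √(π/(2β)), odd powers integrate to 0; here √(π/(2β)) = 1.0132.
State is unnormalized: ∫|φ|² dx = 1.0132, and ∫φ*·x²·φ dx = 1.0666, so ⟨x²⟩ = 1.0666 / 1.0132.
⟨x²⟩ = 1.0526.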